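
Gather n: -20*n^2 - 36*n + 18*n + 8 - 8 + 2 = -20*n^2 - 18*n + 2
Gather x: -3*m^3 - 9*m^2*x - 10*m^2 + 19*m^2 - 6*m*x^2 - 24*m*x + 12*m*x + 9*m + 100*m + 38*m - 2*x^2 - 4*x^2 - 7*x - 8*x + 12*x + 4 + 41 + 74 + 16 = -3*m^3 + 9*m^2 + 147*m + x^2*(-6*m - 6) + x*(-9*m^2 - 12*m - 3) + 135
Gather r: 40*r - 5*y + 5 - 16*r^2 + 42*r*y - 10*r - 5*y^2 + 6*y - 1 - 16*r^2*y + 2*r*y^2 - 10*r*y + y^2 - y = r^2*(-16*y - 16) + r*(2*y^2 + 32*y + 30) - 4*y^2 + 4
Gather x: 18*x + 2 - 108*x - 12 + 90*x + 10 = 0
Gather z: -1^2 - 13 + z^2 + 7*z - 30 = z^2 + 7*z - 44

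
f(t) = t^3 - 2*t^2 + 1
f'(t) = 3*t^2 - 4*t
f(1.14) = -0.12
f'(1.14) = -0.66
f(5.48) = 105.51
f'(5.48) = 68.17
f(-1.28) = -4.37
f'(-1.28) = 10.04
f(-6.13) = -304.50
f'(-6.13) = 137.25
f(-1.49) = -6.75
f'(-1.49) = 12.62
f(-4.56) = -135.41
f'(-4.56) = 80.62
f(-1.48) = -6.62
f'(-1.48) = 12.49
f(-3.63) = -73.19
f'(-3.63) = 54.05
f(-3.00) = -44.00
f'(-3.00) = 39.00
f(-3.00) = -44.00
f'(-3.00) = 39.00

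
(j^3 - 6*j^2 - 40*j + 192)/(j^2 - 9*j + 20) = (j^2 - 2*j - 48)/(j - 5)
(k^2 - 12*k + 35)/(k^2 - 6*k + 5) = (k - 7)/(k - 1)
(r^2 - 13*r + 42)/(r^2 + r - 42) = (r - 7)/(r + 7)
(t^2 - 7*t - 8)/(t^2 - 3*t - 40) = (t + 1)/(t + 5)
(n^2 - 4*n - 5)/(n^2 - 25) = (n + 1)/(n + 5)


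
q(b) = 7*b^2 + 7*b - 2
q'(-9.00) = -119.00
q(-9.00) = 502.00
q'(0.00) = 7.00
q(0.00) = -2.00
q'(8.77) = 129.78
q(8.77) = 597.78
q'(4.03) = 63.42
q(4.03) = 139.90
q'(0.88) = 19.32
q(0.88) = 9.58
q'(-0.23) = 3.78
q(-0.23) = -3.24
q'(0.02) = 7.28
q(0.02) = -1.86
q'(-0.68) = -2.52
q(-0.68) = -3.52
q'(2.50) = 42.00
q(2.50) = 59.25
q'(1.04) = 21.56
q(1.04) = 12.85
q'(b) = 14*b + 7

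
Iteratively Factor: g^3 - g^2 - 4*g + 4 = (g + 2)*(g^2 - 3*g + 2) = (g - 2)*(g + 2)*(g - 1)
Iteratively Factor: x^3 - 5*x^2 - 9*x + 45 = (x - 5)*(x^2 - 9) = (x - 5)*(x + 3)*(x - 3)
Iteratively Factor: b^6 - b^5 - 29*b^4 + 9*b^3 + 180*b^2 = (b + 3)*(b^5 - 4*b^4 - 17*b^3 + 60*b^2) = b*(b + 3)*(b^4 - 4*b^3 - 17*b^2 + 60*b) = b^2*(b + 3)*(b^3 - 4*b^2 - 17*b + 60) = b^2*(b - 5)*(b + 3)*(b^2 + b - 12) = b^2*(b - 5)*(b + 3)*(b + 4)*(b - 3)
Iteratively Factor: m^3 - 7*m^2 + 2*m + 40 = (m + 2)*(m^2 - 9*m + 20) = (m - 5)*(m + 2)*(m - 4)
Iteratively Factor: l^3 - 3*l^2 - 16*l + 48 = (l - 3)*(l^2 - 16) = (l - 3)*(l + 4)*(l - 4)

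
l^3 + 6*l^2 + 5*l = l*(l + 1)*(l + 5)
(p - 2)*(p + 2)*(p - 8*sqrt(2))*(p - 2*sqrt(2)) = p^4 - 10*sqrt(2)*p^3 + 28*p^2 + 40*sqrt(2)*p - 128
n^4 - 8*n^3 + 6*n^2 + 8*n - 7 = (n - 7)*(n - 1)^2*(n + 1)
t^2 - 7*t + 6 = (t - 6)*(t - 1)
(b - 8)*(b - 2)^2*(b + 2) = b^4 - 10*b^3 + 12*b^2 + 40*b - 64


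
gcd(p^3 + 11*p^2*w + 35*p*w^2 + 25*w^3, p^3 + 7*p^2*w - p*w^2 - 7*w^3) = p + w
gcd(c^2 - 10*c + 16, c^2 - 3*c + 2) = c - 2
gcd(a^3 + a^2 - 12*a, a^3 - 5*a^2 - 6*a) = a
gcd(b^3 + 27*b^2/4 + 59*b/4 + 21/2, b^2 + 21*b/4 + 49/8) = b + 7/4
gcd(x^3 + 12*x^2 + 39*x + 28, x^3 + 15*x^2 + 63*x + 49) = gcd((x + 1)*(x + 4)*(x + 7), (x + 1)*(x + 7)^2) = x^2 + 8*x + 7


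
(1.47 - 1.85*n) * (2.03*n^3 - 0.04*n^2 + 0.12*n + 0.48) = -3.7555*n^4 + 3.0581*n^3 - 0.2808*n^2 - 0.7116*n + 0.7056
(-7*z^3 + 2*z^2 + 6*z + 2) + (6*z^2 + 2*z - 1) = -7*z^3 + 8*z^2 + 8*z + 1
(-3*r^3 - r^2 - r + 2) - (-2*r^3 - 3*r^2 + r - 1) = -r^3 + 2*r^2 - 2*r + 3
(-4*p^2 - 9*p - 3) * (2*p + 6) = -8*p^3 - 42*p^2 - 60*p - 18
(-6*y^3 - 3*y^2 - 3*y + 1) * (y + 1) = -6*y^4 - 9*y^3 - 6*y^2 - 2*y + 1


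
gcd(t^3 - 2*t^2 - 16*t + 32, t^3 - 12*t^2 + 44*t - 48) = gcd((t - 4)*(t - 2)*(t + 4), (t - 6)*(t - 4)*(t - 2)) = t^2 - 6*t + 8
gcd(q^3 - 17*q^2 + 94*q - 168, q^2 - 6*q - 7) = q - 7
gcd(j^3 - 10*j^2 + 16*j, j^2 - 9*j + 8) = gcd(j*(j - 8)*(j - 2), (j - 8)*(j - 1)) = j - 8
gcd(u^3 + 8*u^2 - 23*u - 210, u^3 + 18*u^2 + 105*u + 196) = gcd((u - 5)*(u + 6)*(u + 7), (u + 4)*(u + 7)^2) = u + 7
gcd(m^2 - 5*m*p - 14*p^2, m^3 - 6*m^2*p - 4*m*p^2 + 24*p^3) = m + 2*p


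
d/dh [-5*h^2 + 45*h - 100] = 45 - 10*h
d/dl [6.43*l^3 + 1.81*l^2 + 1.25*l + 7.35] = 19.29*l^2 + 3.62*l + 1.25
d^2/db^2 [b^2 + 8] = 2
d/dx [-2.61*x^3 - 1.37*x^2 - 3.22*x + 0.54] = -7.83*x^2 - 2.74*x - 3.22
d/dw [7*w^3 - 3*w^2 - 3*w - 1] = 21*w^2 - 6*w - 3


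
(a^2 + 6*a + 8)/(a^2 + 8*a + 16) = (a + 2)/(a + 4)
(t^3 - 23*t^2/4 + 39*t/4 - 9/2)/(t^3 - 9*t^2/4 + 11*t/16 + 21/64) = 16*(t^2 - 5*t + 6)/(16*t^2 - 24*t - 7)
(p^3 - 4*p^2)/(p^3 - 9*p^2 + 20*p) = p/(p - 5)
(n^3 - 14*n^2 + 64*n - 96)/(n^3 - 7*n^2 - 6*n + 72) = (n - 4)/(n + 3)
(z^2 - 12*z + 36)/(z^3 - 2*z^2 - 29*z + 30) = (z - 6)/(z^2 + 4*z - 5)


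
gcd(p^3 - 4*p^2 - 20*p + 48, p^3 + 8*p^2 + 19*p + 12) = p + 4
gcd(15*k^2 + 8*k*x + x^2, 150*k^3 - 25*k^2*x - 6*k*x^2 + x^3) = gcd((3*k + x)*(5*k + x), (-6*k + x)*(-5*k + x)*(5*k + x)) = 5*k + x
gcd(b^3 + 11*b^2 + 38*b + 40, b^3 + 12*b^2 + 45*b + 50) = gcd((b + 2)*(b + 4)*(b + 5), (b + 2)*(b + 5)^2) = b^2 + 7*b + 10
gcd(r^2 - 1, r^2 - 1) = r^2 - 1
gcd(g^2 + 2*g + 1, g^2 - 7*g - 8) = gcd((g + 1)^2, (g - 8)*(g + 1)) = g + 1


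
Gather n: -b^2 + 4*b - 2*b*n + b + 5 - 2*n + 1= -b^2 + 5*b + n*(-2*b - 2) + 6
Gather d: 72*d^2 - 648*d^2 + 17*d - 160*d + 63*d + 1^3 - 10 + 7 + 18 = -576*d^2 - 80*d + 16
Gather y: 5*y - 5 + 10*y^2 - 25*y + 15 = 10*y^2 - 20*y + 10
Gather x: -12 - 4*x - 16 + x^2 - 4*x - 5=x^2 - 8*x - 33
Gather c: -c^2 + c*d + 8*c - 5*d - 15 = -c^2 + c*(d + 8) - 5*d - 15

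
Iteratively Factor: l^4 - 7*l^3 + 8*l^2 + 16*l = (l + 1)*(l^3 - 8*l^2 + 16*l) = (l - 4)*(l + 1)*(l^2 - 4*l) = l*(l - 4)*(l + 1)*(l - 4)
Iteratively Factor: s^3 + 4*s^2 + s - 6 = (s + 2)*(s^2 + 2*s - 3) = (s - 1)*(s + 2)*(s + 3)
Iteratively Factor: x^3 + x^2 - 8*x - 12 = (x + 2)*(x^2 - x - 6) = (x - 3)*(x + 2)*(x + 2)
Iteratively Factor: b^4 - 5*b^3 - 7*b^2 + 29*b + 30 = (b + 2)*(b^3 - 7*b^2 + 7*b + 15) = (b - 5)*(b + 2)*(b^2 - 2*b - 3) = (b - 5)*(b + 1)*(b + 2)*(b - 3)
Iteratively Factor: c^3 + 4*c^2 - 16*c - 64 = (c + 4)*(c^2 - 16) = (c - 4)*(c + 4)*(c + 4)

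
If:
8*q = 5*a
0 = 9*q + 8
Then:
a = -64/45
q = -8/9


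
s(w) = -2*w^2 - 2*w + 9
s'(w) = -4*w - 2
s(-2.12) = 4.25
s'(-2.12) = 6.48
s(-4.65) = -24.94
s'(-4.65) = 16.60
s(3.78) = -27.14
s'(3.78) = -17.12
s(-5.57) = -41.91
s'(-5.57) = 20.28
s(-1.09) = 8.80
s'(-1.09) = 2.36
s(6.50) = -88.50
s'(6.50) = -28.00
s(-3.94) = -14.17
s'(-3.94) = 13.76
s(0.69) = 6.67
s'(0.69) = -4.76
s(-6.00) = -51.00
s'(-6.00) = 22.00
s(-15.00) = -411.00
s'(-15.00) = 58.00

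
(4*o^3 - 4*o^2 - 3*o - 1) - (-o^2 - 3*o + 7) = 4*o^3 - 3*o^2 - 8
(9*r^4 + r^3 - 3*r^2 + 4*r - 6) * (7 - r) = -9*r^5 + 62*r^4 + 10*r^3 - 25*r^2 + 34*r - 42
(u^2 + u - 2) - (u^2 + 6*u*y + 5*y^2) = -6*u*y + u - 5*y^2 - 2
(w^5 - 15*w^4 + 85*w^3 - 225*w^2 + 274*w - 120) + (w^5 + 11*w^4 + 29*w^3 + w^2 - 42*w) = 2*w^5 - 4*w^4 + 114*w^3 - 224*w^2 + 232*w - 120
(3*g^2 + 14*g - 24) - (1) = 3*g^2 + 14*g - 25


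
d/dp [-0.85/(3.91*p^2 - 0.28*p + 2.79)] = (6.647*p - 0.238)/(3.91*p^2 - 0.28*p + 2.79)^2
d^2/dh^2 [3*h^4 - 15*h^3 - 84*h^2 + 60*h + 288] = 36*h^2 - 90*h - 168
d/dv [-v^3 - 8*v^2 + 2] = v*(-3*v - 16)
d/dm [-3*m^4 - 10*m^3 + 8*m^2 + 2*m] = -12*m^3 - 30*m^2 + 16*m + 2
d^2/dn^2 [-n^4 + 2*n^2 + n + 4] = 4 - 12*n^2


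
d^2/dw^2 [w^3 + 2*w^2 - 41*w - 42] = 6*w + 4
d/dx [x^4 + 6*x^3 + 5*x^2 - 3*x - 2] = 4*x^3 + 18*x^2 + 10*x - 3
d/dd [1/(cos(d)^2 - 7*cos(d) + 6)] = (2*cos(d) - 7)*sin(d)/(cos(d)^2 - 7*cos(d) + 6)^2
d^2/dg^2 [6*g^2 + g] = 12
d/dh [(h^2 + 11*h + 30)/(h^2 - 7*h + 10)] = 2*(-9*h^2 - 20*h + 160)/(h^4 - 14*h^3 + 69*h^2 - 140*h + 100)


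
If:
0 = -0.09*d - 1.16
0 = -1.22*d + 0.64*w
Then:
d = -12.89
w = -24.57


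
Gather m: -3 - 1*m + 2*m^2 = 2*m^2 - m - 3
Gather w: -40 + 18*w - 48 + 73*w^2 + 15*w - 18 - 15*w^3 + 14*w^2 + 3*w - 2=-15*w^3 + 87*w^2 + 36*w - 108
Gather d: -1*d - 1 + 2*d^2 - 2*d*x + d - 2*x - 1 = 2*d^2 - 2*d*x - 2*x - 2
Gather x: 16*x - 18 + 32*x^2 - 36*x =32*x^2 - 20*x - 18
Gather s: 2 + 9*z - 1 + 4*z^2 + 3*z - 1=4*z^2 + 12*z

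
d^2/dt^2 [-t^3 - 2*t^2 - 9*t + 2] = -6*t - 4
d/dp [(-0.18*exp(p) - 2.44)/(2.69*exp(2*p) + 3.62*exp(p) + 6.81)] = (0.4842*exp(2*p) + 13.1272*exp(p) + 7.607)*exp(p)/(7.2361*exp(4*p) + 19.4756*exp(3*p) + 49.7422*exp(2*p) + 49.3044*exp(p) + 46.3761)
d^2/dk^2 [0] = 0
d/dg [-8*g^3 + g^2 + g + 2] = -24*g^2 + 2*g + 1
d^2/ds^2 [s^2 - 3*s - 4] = 2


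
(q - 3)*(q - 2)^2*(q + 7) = q^4 - 33*q^2 + 100*q - 84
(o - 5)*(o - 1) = o^2 - 6*o + 5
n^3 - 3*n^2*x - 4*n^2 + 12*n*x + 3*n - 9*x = (n - 3)*(n - 1)*(n - 3*x)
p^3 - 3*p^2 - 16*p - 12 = (p - 6)*(p + 1)*(p + 2)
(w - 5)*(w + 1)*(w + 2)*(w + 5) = w^4 + 3*w^3 - 23*w^2 - 75*w - 50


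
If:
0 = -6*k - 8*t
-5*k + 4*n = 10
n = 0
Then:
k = -2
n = 0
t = 3/2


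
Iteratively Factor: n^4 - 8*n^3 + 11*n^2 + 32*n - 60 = (n - 3)*(n^3 - 5*n^2 - 4*n + 20) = (n - 3)*(n + 2)*(n^2 - 7*n + 10) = (n - 3)*(n - 2)*(n + 2)*(n - 5)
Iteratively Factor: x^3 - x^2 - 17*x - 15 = (x + 1)*(x^2 - 2*x - 15) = (x - 5)*(x + 1)*(x + 3)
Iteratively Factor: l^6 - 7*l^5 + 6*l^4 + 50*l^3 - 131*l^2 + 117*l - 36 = (l - 4)*(l^5 - 3*l^4 - 6*l^3 + 26*l^2 - 27*l + 9) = (l - 4)*(l - 1)*(l^4 - 2*l^3 - 8*l^2 + 18*l - 9) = (l - 4)*(l - 1)^2*(l^3 - l^2 - 9*l + 9) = (l - 4)*(l - 1)^2*(l + 3)*(l^2 - 4*l + 3) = (l - 4)*(l - 3)*(l - 1)^2*(l + 3)*(l - 1)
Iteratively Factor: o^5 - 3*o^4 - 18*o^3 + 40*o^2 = (o + 4)*(o^4 - 7*o^3 + 10*o^2) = (o - 2)*(o + 4)*(o^3 - 5*o^2) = (o - 5)*(o - 2)*(o + 4)*(o^2) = o*(o - 5)*(o - 2)*(o + 4)*(o)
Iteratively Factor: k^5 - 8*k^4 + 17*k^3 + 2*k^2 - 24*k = (k)*(k^4 - 8*k^3 + 17*k^2 + 2*k - 24) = k*(k - 4)*(k^3 - 4*k^2 + k + 6) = k*(k - 4)*(k - 3)*(k^2 - k - 2) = k*(k - 4)*(k - 3)*(k - 2)*(k + 1)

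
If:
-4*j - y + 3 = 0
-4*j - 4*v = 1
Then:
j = 3/4 - y/4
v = y/4 - 1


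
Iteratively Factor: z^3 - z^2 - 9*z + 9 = (z + 3)*(z^2 - 4*z + 3) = (z - 1)*(z + 3)*(z - 3)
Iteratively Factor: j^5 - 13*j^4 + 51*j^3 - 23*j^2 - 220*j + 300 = (j - 2)*(j^4 - 11*j^3 + 29*j^2 + 35*j - 150) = (j - 3)*(j - 2)*(j^3 - 8*j^2 + 5*j + 50) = (j - 5)*(j - 3)*(j - 2)*(j^2 - 3*j - 10) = (j - 5)^2*(j - 3)*(j - 2)*(j + 2)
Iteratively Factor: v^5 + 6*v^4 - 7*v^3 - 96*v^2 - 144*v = (v - 4)*(v^4 + 10*v^3 + 33*v^2 + 36*v) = (v - 4)*(v + 4)*(v^3 + 6*v^2 + 9*v) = v*(v - 4)*(v + 4)*(v^2 + 6*v + 9) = v*(v - 4)*(v + 3)*(v + 4)*(v + 3)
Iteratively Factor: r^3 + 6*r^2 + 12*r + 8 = (r + 2)*(r^2 + 4*r + 4) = (r + 2)^2*(r + 2)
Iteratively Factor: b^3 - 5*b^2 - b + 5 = (b - 5)*(b^2 - 1) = (b - 5)*(b - 1)*(b + 1)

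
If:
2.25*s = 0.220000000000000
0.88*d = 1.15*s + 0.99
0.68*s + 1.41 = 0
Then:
No Solution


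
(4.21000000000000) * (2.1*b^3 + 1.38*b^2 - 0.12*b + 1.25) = 8.841*b^3 + 5.8098*b^2 - 0.5052*b + 5.2625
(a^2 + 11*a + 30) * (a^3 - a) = a^5 + 11*a^4 + 29*a^3 - 11*a^2 - 30*a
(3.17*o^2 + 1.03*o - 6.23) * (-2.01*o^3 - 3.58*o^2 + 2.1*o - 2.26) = -6.3717*o^5 - 13.4189*o^4 + 15.4919*o^3 + 17.3022*o^2 - 15.4108*o + 14.0798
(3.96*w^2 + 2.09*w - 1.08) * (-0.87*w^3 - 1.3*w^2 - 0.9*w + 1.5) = -3.4452*w^5 - 6.9663*w^4 - 5.3414*w^3 + 5.463*w^2 + 4.107*w - 1.62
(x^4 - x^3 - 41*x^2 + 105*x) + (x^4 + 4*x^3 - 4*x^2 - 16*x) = 2*x^4 + 3*x^3 - 45*x^2 + 89*x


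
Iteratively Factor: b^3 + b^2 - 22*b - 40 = (b - 5)*(b^2 + 6*b + 8) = (b - 5)*(b + 4)*(b + 2)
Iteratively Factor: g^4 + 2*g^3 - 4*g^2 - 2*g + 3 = (g - 1)*(g^3 + 3*g^2 - g - 3) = (g - 1)*(g + 1)*(g^2 + 2*g - 3) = (g - 1)^2*(g + 1)*(g + 3)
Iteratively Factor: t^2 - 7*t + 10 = (t - 2)*(t - 5)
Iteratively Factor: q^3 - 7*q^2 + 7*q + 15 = (q - 3)*(q^2 - 4*q - 5) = (q - 5)*(q - 3)*(q + 1)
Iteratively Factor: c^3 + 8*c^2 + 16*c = (c + 4)*(c^2 + 4*c) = (c + 4)^2*(c)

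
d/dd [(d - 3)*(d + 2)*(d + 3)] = 3*d^2 + 4*d - 9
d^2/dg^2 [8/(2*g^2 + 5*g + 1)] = 16*(-4*g^2 - 10*g + (4*g + 5)^2 - 2)/(2*g^2 + 5*g + 1)^3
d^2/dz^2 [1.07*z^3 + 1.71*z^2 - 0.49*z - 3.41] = 6.42*z + 3.42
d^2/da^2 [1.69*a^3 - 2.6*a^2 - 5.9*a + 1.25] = 10.14*a - 5.2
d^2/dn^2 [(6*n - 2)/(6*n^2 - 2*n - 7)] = 8*(3*(2 - 9*n)*(-6*n^2 + 2*n + 7) - 2*(3*n - 1)*(6*n - 1)^2)/(-6*n^2 + 2*n + 7)^3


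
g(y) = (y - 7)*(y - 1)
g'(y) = 2*y - 8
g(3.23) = -8.41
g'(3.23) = -1.54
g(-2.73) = 36.29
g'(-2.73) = -13.46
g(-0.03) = 7.24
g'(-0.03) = -8.06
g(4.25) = -8.94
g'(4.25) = 0.50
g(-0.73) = 13.37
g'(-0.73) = -9.46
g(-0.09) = 7.73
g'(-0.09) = -8.18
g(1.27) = -1.55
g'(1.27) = -5.46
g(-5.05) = 72.90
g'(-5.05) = -18.10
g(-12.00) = 247.00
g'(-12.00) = -32.00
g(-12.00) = 247.00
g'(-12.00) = -32.00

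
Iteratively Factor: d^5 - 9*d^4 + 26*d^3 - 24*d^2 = (d)*(d^4 - 9*d^3 + 26*d^2 - 24*d) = d^2*(d^3 - 9*d^2 + 26*d - 24) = d^2*(d - 4)*(d^2 - 5*d + 6) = d^2*(d - 4)*(d - 3)*(d - 2)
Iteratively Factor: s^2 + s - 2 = (s - 1)*(s + 2)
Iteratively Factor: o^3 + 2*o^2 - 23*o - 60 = (o + 3)*(o^2 - o - 20) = (o - 5)*(o + 3)*(o + 4)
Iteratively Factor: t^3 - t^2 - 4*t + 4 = (t - 2)*(t^2 + t - 2) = (t - 2)*(t + 2)*(t - 1)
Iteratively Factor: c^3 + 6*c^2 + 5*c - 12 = (c + 4)*(c^2 + 2*c - 3) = (c + 3)*(c + 4)*(c - 1)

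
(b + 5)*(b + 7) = b^2 + 12*b + 35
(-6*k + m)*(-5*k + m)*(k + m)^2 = 30*k^4 + 49*k^3*m + 9*k^2*m^2 - 9*k*m^3 + m^4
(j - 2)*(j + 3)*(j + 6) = j^3 + 7*j^2 - 36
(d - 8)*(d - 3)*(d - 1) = d^3 - 12*d^2 + 35*d - 24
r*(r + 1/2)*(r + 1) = r^3 + 3*r^2/2 + r/2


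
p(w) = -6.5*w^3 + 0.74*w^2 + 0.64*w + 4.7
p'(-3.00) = -179.30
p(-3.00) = 184.94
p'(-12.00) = -2825.12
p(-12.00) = 11335.58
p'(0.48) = -3.14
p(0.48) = 4.46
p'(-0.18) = -0.26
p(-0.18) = 4.65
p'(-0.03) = 0.58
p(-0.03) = 4.68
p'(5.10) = -499.01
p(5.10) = -835.02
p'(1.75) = -56.49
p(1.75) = -26.75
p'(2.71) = -138.56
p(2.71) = -117.50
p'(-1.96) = -77.17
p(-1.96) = 55.23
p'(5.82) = -651.26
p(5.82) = -1247.90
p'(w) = -19.5*w^2 + 1.48*w + 0.64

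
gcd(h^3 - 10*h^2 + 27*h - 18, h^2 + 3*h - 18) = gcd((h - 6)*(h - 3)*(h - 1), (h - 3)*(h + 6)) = h - 3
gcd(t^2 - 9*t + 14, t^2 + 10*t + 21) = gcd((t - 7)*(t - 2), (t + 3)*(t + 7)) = 1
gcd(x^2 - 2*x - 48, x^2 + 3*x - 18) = x + 6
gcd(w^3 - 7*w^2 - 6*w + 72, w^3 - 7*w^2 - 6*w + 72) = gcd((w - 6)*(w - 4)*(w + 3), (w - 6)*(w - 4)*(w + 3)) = w^3 - 7*w^2 - 6*w + 72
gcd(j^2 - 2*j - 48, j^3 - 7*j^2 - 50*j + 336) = j - 8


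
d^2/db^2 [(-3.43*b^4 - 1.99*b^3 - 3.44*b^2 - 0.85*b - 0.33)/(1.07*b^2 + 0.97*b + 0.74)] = (-7.854014*b^6 - 21.359982*b^5 - 35.658966*b^4 - 34.79186*b^3 - 17.033898*b^2 - 4.555206*b - 2.645634)/(1.225043*b^6 + 3.331659*b^5 + 5.561967*b^4 + 5.520949*b^3 + 3.846594*b^2 + 1.593516*b + 0.405224)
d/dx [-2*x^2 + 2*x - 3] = 2 - 4*x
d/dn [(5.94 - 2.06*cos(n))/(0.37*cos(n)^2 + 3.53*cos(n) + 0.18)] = (-0.7622*cos(n)^2 + 4.3956*cos(n) + 21.339)*sin(n)/(0.1369*cos(n)^4 + 2.6122*cos(n)^3 + 12.5941*cos(n)^2 + 1.2708*cos(n) + 0.0324)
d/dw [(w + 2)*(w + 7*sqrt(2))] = 2*w + 2 + 7*sqrt(2)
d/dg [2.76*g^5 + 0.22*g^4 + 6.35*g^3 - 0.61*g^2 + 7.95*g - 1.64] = 13.8*g^4 + 0.88*g^3 + 19.05*g^2 - 1.22*g + 7.95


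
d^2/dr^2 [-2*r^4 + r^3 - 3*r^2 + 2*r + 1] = -24*r^2 + 6*r - 6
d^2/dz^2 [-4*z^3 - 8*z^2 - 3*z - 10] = -24*z - 16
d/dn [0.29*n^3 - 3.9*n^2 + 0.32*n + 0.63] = 0.87*n^2 - 7.8*n + 0.32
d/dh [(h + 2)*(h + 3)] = 2*h + 5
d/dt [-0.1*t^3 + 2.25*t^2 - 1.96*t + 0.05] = -0.3*t^2 + 4.5*t - 1.96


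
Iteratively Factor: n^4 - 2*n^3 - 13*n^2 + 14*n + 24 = (n - 4)*(n^3 + 2*n^2 - 5*n - 6) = (n - 4)*(n + 3)*(n^2 - n - 2) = (n - 4)*(n + 1)*(n + 3)*(n - 2)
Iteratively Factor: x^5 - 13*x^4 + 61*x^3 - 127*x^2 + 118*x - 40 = (x - 1)*(x^4 - 12*x^3 + 49*x^2 - 78*x + 40) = (x - 4)*(x - 1)*(x^3 - 8*x^2 + 17*x - 10) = (x - 5)*(x - 4)*(x - 1)*(x^2 - 3*x + 2) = (x - 5)*(x - 4)*(x - 2)*(x - 1)*(x - 1)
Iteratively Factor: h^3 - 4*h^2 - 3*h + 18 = (h - 3)*(h^2 - h - 6) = (h - 3)^2*(h + 2)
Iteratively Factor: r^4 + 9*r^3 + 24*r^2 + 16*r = (r + 4)*(r^3 + 5*r^2 + 4*r) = (r + 1)*(r + 4)*(r^2 + 4*r) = (r + 1)*(r + 4)^2*(r)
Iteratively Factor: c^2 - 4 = (c - 2)*(c + 2)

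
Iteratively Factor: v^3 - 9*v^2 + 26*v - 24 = (v - 3)*(v^2 - 6*v + 8) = (v - 3)*(v - 2)*(v - 4)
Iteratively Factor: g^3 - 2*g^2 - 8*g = (g)*(g^2 - 2*g - 8) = g*(g + 2)*(g - 4)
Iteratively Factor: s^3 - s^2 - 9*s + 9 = (s - 1)*(s^2 - 9) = (s - 3)*(s - 1)*(s + 3)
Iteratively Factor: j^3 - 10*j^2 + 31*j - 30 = (j - 5)*(j^2 - 5*j + 6) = (j - 5)*(j - 3)*(j - 2)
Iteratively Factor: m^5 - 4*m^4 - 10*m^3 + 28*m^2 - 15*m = (m - 1)*(m^4 - 3*m^3 - 13*m^2 + 15*m) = (m - 1)*(m + 3)*(m^3 - 6*m^2 + 5*m) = m*(m - 1)*(m + 3)*(m^2 - 6*m + 5) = m*(m - 5)*(m - 1)*(m + 3)*(m - 1)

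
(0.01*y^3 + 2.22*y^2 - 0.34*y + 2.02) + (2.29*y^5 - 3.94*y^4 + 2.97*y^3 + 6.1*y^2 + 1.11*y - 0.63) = 2.29*y^5 - 3.94*y^4 + 2.98*y^3 + 8.32*y^2 + 0.77*y + 1.39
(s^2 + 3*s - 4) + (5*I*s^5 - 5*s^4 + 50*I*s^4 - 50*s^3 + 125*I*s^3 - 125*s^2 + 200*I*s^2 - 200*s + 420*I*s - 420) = 5*I*s^5 - 5*s^4 + 50*I*s^4 - 50*s^3 + 125*I*s^3 - 124*s^2 + 200*I*s^2 - 197*s + 420*I*s - 424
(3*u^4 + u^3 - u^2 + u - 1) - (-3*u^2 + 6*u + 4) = 3*u^4 + u^3 + 2*u^2 - 5*u - 5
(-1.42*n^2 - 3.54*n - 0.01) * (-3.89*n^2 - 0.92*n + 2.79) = 5.5238*n^4 + 15.077*n^3 - 0.6661*n^2 - 9.8674*n - 0.0279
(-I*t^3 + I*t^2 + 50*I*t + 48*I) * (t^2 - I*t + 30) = -I*t^5 - t^4 + I*t^4 + t^3 + 20*I*t^3 + 50*t^2 + 78*I*t^2 + 48*t + 1500*I*t + 1440*I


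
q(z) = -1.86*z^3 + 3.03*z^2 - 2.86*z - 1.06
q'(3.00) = -34.90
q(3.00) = -32.59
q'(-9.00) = -509.38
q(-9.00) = 1626.05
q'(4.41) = -84.66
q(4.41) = -114.27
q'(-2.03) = -38.16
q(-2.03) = 32.79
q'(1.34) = -4.76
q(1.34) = -3.93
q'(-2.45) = -51.20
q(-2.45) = 51.49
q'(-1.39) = -22.06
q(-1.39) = 13.76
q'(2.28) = -18.05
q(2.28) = -13.88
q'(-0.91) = -13.00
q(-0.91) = 5.45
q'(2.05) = -13.89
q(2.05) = -10.21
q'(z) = -5.58*z^2 + 6.06*z - 2.86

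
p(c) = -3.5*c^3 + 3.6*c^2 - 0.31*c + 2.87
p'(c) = -10.5*c^2 + 7.2*c - 0.31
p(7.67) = -1366.99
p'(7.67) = -562.79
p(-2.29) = 64.49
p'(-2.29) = -71.86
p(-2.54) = 84.24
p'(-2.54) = -86.34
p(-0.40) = 3.79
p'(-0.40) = -4.87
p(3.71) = -127.46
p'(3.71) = -118.12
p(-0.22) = 3.15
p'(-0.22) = -2.40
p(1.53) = -1.71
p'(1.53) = -13.87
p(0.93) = 2.88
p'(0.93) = -2.70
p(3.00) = -60.16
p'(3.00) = -73.21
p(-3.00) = 130.70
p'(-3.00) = -116.41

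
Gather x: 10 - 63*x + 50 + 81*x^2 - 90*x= 81*x^2 - 153*x + 60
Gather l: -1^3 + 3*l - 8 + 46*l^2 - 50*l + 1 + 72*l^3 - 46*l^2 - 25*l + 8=72*l^3 - 72*l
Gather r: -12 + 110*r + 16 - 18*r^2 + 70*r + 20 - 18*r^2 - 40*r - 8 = -36*r^2 + 140*r + 16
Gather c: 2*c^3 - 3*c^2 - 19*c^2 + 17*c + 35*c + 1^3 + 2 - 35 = 2*c^3 - 22*c^2 + 52*c - 32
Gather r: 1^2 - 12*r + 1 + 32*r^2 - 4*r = 32*r^2 - 16*r + 2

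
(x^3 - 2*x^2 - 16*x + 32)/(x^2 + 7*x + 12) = (x^2 - 6*x + 8)/(x + 3)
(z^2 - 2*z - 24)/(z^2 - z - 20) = (z - 6)/(z - 5)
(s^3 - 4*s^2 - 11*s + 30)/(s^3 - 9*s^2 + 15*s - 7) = (s^3 - 4*s^2 - 11*s + 30)/(s^3 - 9*s^2 + 15*s - 7)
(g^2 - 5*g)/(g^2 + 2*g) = (g - 5)/(g + 2)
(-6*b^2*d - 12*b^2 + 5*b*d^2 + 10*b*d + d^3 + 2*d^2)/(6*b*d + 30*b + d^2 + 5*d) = (-b*d - 2*b + d^2 + 2*d)/(d + 5)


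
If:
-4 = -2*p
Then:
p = 2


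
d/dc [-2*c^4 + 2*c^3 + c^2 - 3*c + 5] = -8*c^3 + 6*c^2 + 2*c - 3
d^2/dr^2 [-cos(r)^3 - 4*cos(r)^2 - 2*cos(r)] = 11*cos(r)/4 + 8*cos(2*r) + 9*cos(3*r)/4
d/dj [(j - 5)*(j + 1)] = 2*j - 4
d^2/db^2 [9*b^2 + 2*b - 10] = 18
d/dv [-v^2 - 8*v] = -2*v - 8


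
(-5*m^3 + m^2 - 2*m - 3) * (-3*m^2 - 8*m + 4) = 15*m^5 + 37*m^4 - 22*m^3 + 29*m^2 + 16*m - 12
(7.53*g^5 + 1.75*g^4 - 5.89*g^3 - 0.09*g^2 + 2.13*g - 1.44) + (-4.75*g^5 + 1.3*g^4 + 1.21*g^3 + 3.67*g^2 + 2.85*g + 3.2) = 2.78*g^5 + 3.05*g^4 - 4.68*g^3 + 3.58*g^2 + 4.98*g + 1.76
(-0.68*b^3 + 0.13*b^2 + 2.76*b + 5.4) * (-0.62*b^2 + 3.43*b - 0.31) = 0.4216*b^5 - 2.413*b^4 - 1.0545*b^3 + 6.0785*b^2 + 17.6664*b - 1.674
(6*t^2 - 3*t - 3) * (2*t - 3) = 12*t^3 - 24*t^2 + 3*t + 9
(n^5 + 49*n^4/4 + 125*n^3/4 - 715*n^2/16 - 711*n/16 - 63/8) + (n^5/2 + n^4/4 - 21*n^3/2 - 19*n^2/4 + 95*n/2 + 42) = 3*n^5/2 + 25*n^4/2 + 83*n^3/4 - 791*n^2/16 + 49*n/16 + 273/8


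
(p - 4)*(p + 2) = p^2 - 2*p - 8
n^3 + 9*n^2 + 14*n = n*(n + 2)*(n + 7)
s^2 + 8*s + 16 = (s + 4)^2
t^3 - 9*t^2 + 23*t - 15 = (t - 5)*(t - 3)*(t - 1)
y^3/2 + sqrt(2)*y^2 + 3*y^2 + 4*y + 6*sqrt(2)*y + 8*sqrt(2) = (y/2 + 1)*(y + 4)*(y + 2*sqrt(2))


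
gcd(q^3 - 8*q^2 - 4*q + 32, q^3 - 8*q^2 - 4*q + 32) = q^3 - 8*q^2 - 4*q + 32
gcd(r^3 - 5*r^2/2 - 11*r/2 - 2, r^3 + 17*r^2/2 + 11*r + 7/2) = r^2 + 3*r/2 + 1/2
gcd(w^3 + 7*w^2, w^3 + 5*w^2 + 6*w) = w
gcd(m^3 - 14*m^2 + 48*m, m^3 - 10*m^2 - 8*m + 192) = m^2 - 14*m + 48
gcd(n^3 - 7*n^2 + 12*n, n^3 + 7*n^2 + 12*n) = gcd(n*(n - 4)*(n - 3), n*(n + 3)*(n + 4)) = n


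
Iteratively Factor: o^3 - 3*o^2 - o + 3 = (o - 3)*(o^2 - 1) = (o - 3)*(o + 1)*(o - 1)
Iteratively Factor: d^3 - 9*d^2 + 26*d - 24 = (d - 2)*(d^2 - 7*d + 12) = (d - 4)*(d - 2)*(d - 3)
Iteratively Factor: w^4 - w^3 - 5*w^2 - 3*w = (w + 1)*(w^3 - 2*w^2 - 3*w) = w*(w + 1)*(w^2 - 2*w - 3) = w*(w + 1)^2*(w - 3)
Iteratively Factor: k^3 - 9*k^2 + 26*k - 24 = (k - 4)*(k^2 - 5*k + 6) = (k - 4)*(k - 2)*(k - 3)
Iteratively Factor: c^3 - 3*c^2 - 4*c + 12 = (c - 2)*(c^2 - c - 6) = (c - 2)*(c + 2)*(c - 3)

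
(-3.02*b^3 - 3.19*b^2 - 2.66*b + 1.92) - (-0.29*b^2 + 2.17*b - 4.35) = -3.02*b^3 - 2.9*b^2 - 4.83*b + 6.27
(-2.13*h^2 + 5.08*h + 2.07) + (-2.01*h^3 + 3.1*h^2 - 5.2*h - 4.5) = -2.01*h^3 + 0.97*h^2 - 0.12*h - 2.43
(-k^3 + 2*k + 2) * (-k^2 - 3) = k^5 + k^3 - 2*k^2 - 6*k - 6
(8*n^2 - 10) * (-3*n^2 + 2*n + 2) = -24*n^4 + 16*n^3 + 46*n^2 - 20*n - 20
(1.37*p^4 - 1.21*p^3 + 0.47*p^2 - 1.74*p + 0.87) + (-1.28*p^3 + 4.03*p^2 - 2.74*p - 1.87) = 1.37*p^4 - 2.49*p^3 + 4.5*p^2 - 4.48*p - 1.0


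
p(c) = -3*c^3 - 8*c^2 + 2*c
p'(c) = -9*c^2 - 16*c + 2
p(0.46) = -1.06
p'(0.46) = -7.26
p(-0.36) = -1.62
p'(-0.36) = 6.59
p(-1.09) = -7.80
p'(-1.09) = 8.75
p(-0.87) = -5.82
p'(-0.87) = 9.11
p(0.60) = -2.33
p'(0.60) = -10.84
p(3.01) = -148.27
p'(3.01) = -127.70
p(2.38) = -81.00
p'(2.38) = -87.06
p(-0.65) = -3.86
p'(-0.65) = 8.60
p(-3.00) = 3.00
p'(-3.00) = -31.00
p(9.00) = -2817.00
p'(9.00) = -871.00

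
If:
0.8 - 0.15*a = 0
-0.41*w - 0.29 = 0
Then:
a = 5.33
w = -0.71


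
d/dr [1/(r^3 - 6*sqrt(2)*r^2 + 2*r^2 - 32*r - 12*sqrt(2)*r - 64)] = (-3*r^2 - 4*r + 12*sqrt(2)*r + 12*sqrt(2) + 32)/(-r^3 - 2*r^2 + 6*sqrt(2)*r^2 + 12*sqrt(2)*r + 32*r + 64)^2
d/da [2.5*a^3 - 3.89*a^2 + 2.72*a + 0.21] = 7.5*a^2 - 7.78*a + 2.72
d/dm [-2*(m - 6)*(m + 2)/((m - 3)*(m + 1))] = 4*(-m^2 - 9*m + 6)/(m^4 - 4*m^3 - 2*m^2 + 12*m + 9)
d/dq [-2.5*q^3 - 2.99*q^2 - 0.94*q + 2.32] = -7.5*q^2 - 5.98*q - 0.94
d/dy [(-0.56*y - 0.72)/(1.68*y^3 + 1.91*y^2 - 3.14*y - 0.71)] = (1.8816*y^3 + 4.6984*y^2 + 2.7504*y - 1.8632)/(2.8224*y^6 + 6.4176*y^5 - 6.9023*y^4 - 14.3804*y^3 + 7.1474*y^2 + 4.4588*y + 0.5041)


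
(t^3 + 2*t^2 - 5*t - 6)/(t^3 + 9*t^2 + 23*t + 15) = (t - 2)/(t + 5)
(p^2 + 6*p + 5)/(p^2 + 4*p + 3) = (p + 5)/(p + 3)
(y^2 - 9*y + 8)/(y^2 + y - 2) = (y - 8)/(y + 2)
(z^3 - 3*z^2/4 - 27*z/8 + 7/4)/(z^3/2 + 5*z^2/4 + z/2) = (8*z^3 - 6*z^2 - 27*z + 14)/(2*z*(2*z^2 + 5*z + 2))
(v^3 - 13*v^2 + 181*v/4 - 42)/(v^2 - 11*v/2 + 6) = (v^2 - 23*v/2 + 28)/(v - 4)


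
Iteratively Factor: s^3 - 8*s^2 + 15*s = (s - 5)*(s^2 - 3*s) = (s - 5)*(s - 3)*(s)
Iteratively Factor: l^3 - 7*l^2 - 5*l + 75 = (l + 3)*(l^2 - 10*l + 25) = (l - 5)*(l + 3)*(l - 5)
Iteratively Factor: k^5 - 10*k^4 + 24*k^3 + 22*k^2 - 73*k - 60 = (k + 1)*(k^4 - 11*k^3 + 35*k^2 - 13*k - 60) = (k + 1)^2*(k^3 - 12*k^2 + 47*k - 60) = (k - 4)*(k + 1)^2*(k^2 - 8*k + 15) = (k - 4)*(k - 3)*(k + 1)^2*(k - 5)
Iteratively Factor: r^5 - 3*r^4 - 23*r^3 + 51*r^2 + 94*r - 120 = (r + 4)*(r^4 - 7*r^3 + 5*r^2 + 31*r - 30) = (r + 2)*(r + 4)*(r^3 - 9*r^2 + 23*r - 15) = (r - 5)*(r + 2)*(r + 4)*(r^2 - 4*r + 3) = (r - 5)*(r - 1)*(r + 2)*(r + 4)*(r - 3)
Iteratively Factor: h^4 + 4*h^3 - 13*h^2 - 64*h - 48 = (h + 4)*(h^3 - 13*h - 12) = (h + 3)*(h + 4)*(h^2 - 3*h - 4) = (h - 4)*(h + 3)*(h + 4)*(h + 1)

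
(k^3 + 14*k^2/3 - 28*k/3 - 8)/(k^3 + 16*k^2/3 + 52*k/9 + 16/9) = 3*(k^2 + 4*k - 12)/(3*k^2 + 14*k + 8)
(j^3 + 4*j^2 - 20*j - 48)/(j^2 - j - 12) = (j^2 + 8*j + 12)/(j + 3)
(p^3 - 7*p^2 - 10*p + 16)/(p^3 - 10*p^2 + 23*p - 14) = (p^2 - 6*p - 16)/(p^2 - 9*p + 14)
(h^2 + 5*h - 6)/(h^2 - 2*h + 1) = (h + 6)/(h - 1)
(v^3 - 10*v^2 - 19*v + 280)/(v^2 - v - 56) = (v^2 - 2*v - 35)/(v + 7)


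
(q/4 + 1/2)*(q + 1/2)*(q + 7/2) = q^3/4 + 3*q^2/2 + 39*q/16 + 7/8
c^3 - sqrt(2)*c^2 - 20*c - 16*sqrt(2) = (c - 4*sqrt(2))*(c + sqrt(2))*(c + 2*sqrt(2))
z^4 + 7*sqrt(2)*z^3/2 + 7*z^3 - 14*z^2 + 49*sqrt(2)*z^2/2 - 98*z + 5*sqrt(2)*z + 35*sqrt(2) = (z + 7)*(z - sqrt(2))*(z - sqrt(2)/2)*(z + 5*sqrt(2))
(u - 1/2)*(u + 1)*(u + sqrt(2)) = u^3 + u^2/2 + sqrt(2)*u^2 - u/2 + sqrt(2)*u/2 - sqrt(2)/2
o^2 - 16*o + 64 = (o - 8)^2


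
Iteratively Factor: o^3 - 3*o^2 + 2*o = (o - 1)*(o^2 - 2*o) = o*(o - 1)*(o - 2)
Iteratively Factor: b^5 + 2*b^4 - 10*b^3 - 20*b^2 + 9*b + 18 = (b + 3)*(b^4 - b^3 - 7*b^2 + b + 6) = (b + 2)*(b + 3)*(b^3 - 3*b^2 - b + 3) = (b - 1)*(b + 2)*(b + 3)*(b^2 - 2*b - 3) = (b - 3)*(b - 1)*(b + 2)*(b + 3)*(b + 1)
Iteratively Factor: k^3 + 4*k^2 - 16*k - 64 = (k + 4)*(k^2 - 16) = (k + 4)^2*(k - 4)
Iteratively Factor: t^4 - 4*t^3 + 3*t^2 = (t - 1)*(t^3 - 3*t^2) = t*(t - 1)*(t^2 - 3*t) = t^2*(t - 1)*(t - 3)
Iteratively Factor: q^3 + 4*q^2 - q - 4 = (q + 1)*(q^2 + 3*q - 4) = (q + 1)*(q + 4)*(q - 1)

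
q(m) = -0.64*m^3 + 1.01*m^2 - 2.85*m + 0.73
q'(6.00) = -59.85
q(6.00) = -118.25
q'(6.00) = -59.85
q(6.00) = -118.25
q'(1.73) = -5.10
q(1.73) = -4.49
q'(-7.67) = -131.29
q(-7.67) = 370.79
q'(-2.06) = -15.16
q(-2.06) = 16.48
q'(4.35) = -30.39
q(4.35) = -45.24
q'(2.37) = -8.85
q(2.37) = -8.87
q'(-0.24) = -3.45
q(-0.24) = 1.48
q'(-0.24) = -3.45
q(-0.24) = 1.48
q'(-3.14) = -28.12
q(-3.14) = 39.45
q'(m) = -1.92*m^2 + 2.02*m - 2.85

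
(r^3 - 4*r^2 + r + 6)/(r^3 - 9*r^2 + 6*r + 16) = (r - 3)/(r - 8)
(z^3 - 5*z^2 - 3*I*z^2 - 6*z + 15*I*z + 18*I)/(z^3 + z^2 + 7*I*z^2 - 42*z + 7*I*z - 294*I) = (z^2 + z*(1 - 3*I) - 3*I)/(z^2 + 7*z*(1 + I) + 49*I)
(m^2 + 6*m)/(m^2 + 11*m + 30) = m/(m + 5)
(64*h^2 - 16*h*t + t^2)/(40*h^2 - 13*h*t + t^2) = (-8*h + t)/(-5*h + t)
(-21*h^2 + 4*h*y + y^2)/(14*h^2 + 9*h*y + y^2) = (-3*h + y)/(2*h + y)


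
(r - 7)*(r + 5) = r^2 - 2*r - 35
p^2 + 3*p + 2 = (p + 1)*(p + 2)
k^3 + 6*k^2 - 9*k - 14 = (k - 2)*(k + 1)*(k + 7)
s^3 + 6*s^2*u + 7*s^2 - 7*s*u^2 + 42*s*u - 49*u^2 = (s + 7)*(s - u)*(s + 7*u)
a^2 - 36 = (a - 6)*(a + 6)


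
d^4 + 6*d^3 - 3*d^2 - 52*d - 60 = (d - 3)*(d + 2)^2*(d + 5)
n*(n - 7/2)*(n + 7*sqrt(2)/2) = n^3 - 7*n^2/2 + 7*sqrt(2)*n^2/2 - 49*sqrt(2)*n/4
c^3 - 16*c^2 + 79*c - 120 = (c - 8)*(c - 5)*(c - 3)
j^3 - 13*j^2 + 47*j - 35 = (j - 7)*(j - 5)*(j - 1)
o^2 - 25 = (o - 5)*(o + 5)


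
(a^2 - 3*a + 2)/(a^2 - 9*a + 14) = (a - 1)/(a - 7)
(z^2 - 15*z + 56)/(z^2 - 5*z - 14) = (z - 8)/(z + 2)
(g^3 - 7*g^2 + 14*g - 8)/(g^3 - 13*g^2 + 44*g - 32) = (g - 2)/(g - 8)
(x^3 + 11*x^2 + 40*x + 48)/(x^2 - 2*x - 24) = (x^2 + 7*x + 12)/(x - 6)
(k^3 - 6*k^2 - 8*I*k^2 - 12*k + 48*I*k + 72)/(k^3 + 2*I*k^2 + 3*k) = (k^3 + k^2*(-6 - 8*I) + 12*k*(-1 + 4*I) + 72)/(k*(k^2 + 2*I*k + 3))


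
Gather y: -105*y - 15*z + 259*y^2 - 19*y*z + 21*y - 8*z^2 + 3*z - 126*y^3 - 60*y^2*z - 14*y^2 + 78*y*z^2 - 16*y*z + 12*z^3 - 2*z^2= -126*y^3 + y^2*(245 - 60*z) + y*(78*z^2 - 35*z - 84) + 12*z^3 - 10*z^2 - 12*z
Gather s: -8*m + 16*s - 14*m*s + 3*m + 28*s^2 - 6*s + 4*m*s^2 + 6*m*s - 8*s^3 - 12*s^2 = -5*m - 8*s^3 + s^2*(4*m + 16) + s*(10 - 8*m)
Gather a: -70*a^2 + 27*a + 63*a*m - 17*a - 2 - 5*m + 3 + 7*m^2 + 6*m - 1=-70*a^2 + a*(63*m + 10) + 7*m^2 + m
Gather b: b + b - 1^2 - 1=2*b - 2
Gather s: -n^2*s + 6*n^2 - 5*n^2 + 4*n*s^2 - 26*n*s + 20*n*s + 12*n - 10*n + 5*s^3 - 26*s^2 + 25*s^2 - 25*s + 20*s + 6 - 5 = n^2 + 2*n + 5*s^3 + s^2*(4*n - 1) + s*(-n^2 - 6*n - 5) + 1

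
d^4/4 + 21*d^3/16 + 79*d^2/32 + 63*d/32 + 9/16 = (d/4 + 1/2)*(d + 3/4)*(d + 1)*(d + 3/2)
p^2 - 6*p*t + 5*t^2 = (p - 5*t)*(p - t)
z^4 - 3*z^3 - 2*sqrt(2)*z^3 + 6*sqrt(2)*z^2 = z^2*(z - 3)*(z - 2*sqrt(2))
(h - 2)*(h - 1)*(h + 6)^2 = h^4 + 9*h^3 + 2*h^2 - 84*h + 72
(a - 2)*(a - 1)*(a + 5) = a^3 + 2*a^2 - 13*a + 10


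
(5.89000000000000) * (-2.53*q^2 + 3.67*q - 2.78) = -14.9017*q^2 + 21.6163*q - 16.3742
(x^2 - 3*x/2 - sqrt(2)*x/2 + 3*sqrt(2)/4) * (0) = 0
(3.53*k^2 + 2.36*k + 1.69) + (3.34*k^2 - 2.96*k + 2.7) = 6.87*k^2 - 0.6*k + 4.39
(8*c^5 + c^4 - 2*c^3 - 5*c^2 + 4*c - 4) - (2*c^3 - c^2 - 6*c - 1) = 8*c^5 + c^4 - 4*c^3 - 4*c^2 + 10*c - 3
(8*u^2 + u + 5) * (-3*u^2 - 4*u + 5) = -24*u^4 - 35*u^3 + 21*u^2 - 15*u + 25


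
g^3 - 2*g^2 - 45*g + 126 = (g - 6)*(g - 3)*(g + 7)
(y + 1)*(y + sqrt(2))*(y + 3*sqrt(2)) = y^3 + y^2 + 4*sqrt(2)*y^2 + 4*sqrt(2)*y + 6*y + 6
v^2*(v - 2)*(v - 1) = v^4 - 3*v^3 + 2*v^2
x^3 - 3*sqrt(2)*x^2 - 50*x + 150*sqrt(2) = (x - 5*sqrt(2))*(x - 3*sqrt(2))*(x + 5*sqrt(2))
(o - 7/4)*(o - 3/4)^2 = o^3 - 13*o^2/4 + 51*o/16 - 63/64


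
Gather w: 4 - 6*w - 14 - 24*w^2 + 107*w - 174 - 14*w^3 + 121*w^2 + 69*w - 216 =-14*w^3 + 97*w^2 + 170*w - 400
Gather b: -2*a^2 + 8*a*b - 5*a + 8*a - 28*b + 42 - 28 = -2*a^2 + 3*a + b*(8*a - 28) + 14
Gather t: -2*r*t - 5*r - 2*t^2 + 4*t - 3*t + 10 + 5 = -5*r - 2*t^2 + t*(1 - 2*r) + 15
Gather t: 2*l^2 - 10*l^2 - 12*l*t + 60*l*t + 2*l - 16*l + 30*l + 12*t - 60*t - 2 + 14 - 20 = -8*l^2 + 16*l + t*(48*l - 48) - 8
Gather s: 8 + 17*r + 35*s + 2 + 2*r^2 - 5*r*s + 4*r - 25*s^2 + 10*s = 2*r^2 + 21*r - 25*s^2 + s*(45 - 5*r) + 10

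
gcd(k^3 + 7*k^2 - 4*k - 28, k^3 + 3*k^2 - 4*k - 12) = k^2 - 4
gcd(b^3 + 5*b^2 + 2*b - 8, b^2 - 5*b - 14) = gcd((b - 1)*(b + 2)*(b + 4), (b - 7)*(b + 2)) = b + 2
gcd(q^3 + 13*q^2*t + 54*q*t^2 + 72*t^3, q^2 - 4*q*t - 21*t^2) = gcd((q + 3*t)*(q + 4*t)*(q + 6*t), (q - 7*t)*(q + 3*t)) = q + 3*t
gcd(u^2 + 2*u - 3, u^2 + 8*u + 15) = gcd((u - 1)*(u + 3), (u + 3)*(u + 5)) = u + 3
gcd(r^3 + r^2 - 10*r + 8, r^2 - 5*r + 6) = r - 2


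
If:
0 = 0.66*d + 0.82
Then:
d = -1.24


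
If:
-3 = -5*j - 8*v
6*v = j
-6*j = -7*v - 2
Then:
No Solution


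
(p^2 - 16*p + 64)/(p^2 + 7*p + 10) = (p^2 - 16*p + 64)/(p^2 + 7*p + 10)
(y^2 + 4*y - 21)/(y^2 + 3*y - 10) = (y^2 + 4*y - 21)/(y^2 + 3*y - 10)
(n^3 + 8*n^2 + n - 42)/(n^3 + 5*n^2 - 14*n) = (n + 3)/n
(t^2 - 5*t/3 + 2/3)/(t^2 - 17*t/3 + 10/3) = (t - 1)/(t - 5)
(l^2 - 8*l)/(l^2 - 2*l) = (l - 8)/(l - 2)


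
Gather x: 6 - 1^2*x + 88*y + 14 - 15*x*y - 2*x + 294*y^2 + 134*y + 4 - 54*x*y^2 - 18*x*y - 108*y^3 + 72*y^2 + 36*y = x*(-54*y^2 - 33*y - 3) - 108*y^3 + 366*y^2 + 258*y + 24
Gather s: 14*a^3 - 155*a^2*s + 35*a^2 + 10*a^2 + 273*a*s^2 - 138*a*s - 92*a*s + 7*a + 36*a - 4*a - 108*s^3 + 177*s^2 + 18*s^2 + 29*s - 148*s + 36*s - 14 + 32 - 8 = 14*a^3 + 45*a^2 + 39*a - 108*s^3 + s^2*(273*a + 195) + s*(-155*a^2 - 230*a - 83) + 10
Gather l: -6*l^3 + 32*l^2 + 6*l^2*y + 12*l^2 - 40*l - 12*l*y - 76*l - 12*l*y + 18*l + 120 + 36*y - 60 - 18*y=-6*l^3 + l^2*(6*y + 44) + l*(-24*y - 98) + 18*y + 60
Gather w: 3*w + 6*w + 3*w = 12*w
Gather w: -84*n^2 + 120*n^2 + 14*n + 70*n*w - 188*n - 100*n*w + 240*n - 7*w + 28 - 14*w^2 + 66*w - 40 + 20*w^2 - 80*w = 36*n^2 + 66*n + 6*w^2 + w*(-30*n - 21) - 12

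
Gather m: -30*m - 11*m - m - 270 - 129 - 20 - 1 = -42*m - 420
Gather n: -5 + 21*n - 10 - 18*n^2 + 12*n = -18*n^2 + 33*n - 15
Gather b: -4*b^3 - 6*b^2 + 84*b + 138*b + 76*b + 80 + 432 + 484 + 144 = -4*b^3 - 6*b^2 + 298*b + 1140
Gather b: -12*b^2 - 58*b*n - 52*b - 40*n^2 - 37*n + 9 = -12*b^2 + b*(-58*n - 52) - 40*n^2 - 37*n + 9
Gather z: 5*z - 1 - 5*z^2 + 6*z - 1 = -5*z^2 + 11*z - 2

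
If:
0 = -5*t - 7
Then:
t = -7/5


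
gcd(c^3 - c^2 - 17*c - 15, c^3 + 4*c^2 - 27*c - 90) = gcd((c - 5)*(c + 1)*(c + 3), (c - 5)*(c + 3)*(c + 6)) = c^2 - 2*c - 15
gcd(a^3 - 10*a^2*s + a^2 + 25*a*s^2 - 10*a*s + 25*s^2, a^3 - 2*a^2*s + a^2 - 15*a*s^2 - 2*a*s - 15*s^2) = -a^2 + 5*a*s - a + 5*s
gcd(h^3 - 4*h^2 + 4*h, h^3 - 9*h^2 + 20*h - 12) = h - 2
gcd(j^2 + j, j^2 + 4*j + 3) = j + 1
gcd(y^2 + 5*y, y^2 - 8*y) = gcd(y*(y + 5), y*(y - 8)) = y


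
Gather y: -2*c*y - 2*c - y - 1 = -2*c + y*(-2*c - 1) - 1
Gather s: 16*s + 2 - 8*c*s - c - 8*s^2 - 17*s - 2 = -c - 8*s^2 + s*(-8*c - 1)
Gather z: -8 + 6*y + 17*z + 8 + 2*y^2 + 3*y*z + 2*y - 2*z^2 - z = 2*y^2 + 8*y - 2*z^2 + z*(3*y + 16)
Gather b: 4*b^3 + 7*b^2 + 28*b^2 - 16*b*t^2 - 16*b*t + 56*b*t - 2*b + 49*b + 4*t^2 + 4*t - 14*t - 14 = 4*b^3 + 35*b^2 + b*(-16*t^2 + 40*t + 47) + 4*t^2 - 10*t - 14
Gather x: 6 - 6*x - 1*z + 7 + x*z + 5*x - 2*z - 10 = x*(z - 1) - 3*z + 3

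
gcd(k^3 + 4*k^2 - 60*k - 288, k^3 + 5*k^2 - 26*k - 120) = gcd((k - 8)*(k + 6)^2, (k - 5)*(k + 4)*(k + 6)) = k + 6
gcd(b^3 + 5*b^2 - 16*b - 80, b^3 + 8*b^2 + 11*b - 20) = b^2 + 9*b + 20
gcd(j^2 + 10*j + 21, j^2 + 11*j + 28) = j + 7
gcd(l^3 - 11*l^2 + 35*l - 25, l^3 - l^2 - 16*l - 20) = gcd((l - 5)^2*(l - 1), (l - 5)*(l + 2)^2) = l - 5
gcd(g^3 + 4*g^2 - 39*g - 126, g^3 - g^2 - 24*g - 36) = g^2 - 3*g - 18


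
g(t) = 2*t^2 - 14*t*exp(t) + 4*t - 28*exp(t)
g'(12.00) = -34178454.20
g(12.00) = -31899603.12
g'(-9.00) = -31.99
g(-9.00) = 126.01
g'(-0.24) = -27.36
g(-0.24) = -20.23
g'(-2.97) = -7.90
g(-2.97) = 6.46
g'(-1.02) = -10.08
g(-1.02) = -6.95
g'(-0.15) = -30.94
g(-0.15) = -22.85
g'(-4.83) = -15.12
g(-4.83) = 27.65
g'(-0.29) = -25.55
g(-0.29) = -18.91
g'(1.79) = -390.49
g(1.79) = -304.23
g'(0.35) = -61.15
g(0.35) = -45.04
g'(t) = -14*t*exp(t) + 4*t - 42*exp(t) + 4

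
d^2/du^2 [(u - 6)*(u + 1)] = 2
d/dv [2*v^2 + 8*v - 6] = 4*v + 8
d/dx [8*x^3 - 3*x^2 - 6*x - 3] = 24*x^2 - 6*x - 6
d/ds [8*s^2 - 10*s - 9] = 16*s - 10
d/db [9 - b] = -1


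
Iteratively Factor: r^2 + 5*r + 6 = (r + 2)*(r + 3)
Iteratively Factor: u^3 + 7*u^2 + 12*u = (u)*(u^2 + 7*u + 12) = u*(u + 3)*(u + 4)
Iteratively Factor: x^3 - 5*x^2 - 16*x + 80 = (x + 4)*(x^2 - 9*x + 20) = (x - 5)*(x + 4)*(x - 4)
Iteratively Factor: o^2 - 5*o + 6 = (o - 3)*(o - 2)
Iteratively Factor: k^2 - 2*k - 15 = (k - 5)*(k + 3)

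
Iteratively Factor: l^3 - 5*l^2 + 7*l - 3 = (l - 1)*(l^2 - 4*l + 3) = (l - 3)*(l - 1)*(l - 1)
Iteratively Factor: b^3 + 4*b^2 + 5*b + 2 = (b + 1)*(b^2 + 3*b + 2) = (b + 1)*(b + 2)*(b + 1)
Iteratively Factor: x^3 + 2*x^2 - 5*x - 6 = (x + 3)*(x^2 - x - 2) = (x - 2)*(x + 3)*(x + 1)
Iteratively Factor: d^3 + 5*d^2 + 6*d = (d + 2)*(d^2 + 3*d) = (d + 2)*(d + 3)*(d)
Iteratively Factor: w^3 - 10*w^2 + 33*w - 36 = (w - 4)*(w^2 - 6*w + 9) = (w - 4)*(w - 3)*(w - 3)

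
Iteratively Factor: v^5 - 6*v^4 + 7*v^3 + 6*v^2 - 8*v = (v - 2)*(v^4 - 4*v^3 - v^2 + 4*v) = (v - 2)*(v + 1)*(v^3 - 5*v^2 + 4*v) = (v - 2)*(v - 1)*(v + 1)*(v^2 - 4*v) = v*(v - 2)*(v - 1)*(v + 1)*(v - 4)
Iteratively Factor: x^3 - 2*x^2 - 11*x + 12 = (x - 1)*(x^2 - x - 12) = (x - 1)*(x + 3)*(x - 4)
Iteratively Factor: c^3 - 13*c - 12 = (c + 1)*(c^2 - c - 12) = (c - 4)*(c + 1)*(c + 3)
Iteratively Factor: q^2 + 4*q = (q)*(q + 4)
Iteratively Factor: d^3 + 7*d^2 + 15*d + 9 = (d + 3)*(d^2 + 4*d + 3) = (d + 3)^2*(d + 1)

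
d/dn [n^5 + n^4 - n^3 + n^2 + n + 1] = 5*n^4 + 4*n^3 - 3*n^2 + 2*n + 1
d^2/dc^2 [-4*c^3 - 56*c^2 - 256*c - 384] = -24*c - 112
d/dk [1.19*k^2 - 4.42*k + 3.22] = 2.38*k - 4.42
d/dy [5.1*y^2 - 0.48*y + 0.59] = 10.2*y - 0.48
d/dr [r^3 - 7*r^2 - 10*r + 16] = 3*r^2 - 14*r - 10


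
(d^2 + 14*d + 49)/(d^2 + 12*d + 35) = (d + 7)/(d + 5)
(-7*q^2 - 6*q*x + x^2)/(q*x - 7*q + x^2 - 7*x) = (-7*q + x)/(x - 7)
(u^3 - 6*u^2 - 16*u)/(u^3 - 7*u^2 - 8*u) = (u + 2)/(u + 1)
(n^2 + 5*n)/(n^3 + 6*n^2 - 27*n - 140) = n*(n + 5)/(n^3 + 6*n^2 - 27*n - 140)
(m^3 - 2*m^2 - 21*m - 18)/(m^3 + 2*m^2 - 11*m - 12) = (m^2 - 3*m - 18)/(m^2 + m - 12)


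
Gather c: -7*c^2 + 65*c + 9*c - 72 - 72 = -7*c^2 + 74*c - 144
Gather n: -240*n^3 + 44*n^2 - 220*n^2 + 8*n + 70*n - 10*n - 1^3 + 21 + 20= -240*n^3 - 176*n^2 + 68*n + 40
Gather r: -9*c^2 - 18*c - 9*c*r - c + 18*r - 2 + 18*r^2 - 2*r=-9*c^2 - 19*c + 18*r^2 + r*(16 - 9*c) - 2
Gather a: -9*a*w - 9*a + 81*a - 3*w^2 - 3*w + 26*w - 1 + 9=a*(72 - 9*w) - 3*w^2 + 23*w + 8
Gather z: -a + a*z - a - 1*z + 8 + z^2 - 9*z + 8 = -2*a + z^2 + z*(a - 10) + 16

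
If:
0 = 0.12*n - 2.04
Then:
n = 17.00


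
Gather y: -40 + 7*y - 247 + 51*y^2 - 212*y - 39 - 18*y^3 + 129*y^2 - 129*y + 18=-18*y^3 + 180*y^2 - 334*y - 308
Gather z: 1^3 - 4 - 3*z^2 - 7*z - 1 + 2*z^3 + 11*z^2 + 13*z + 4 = 2*z^3 + 8*z^2 + 6*z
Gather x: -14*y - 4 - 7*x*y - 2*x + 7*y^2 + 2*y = x*(-7*y - 2) + 7*y^2 - 12*y - 4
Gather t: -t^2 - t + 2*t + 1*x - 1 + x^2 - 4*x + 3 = -t^2 + t + x^2 - 3*x + 2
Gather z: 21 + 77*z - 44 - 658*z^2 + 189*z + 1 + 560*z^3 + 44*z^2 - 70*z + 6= 560*z^3 - 614*z^2 + 196*z - 16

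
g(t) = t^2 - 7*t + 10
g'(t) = 2*t - 7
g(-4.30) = 58.59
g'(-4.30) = -15.60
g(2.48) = -1.21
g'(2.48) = -2.04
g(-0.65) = 14.97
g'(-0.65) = -8.30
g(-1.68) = 24.58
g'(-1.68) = -10.36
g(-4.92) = 68.65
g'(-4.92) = -16.84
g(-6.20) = 91.84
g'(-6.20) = -19.40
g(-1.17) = 19.56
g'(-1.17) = -9.34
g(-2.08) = 28.89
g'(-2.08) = -11.16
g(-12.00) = 238.00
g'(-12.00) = -31.00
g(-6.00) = 88.00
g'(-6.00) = -19.00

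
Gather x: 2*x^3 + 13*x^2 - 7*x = 2*x^3 + 13*x^2 - 7*x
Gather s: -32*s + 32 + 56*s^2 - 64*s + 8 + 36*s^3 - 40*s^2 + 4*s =36*s^3 + 16*s^2 - 92*s + 40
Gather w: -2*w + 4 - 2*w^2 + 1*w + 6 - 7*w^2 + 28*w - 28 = -9*w^2 + 27*w - 18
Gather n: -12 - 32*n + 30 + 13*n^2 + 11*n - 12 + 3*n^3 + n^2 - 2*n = 3*n^3 + 14*n^2 - 23*n + 6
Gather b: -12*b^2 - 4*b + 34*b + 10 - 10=-12*b^2 + 30*b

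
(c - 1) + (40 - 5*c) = 39 - 4*c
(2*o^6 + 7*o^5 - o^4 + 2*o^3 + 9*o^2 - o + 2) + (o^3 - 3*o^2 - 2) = 2*o^6 + 7*o^5 - o^4 + 3*o^3 + 6*o^2 - o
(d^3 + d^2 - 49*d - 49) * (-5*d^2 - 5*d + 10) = -5*d^5 - 10*d^4 + 250*d^3 + 500*d^2 - 245*d - 490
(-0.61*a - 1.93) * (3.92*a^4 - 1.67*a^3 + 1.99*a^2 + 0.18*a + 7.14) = -2.3912*a^5 - 6.5469*a^4 + 2.0092*a^3 - 3.9505*a^2 - 4.7028*a - 13.7802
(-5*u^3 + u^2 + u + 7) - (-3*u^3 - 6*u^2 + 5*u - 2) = -2*u^3 + 7*u^2 - 4*u + 9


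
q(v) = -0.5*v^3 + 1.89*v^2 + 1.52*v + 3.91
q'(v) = -1.5*v^2 + 3.78*v + 1.52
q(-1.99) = 12.31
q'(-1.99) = -11.94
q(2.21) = 11.10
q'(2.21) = 2.55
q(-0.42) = 3.64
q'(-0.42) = -0.33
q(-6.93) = 250.55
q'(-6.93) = -96.71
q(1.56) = 8.98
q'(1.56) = 3.77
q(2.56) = 11.80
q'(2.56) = 1.37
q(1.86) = 10.06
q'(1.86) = 3.36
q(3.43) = 11.18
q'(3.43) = -3.16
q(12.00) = -569.69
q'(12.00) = -169.12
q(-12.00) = 1121.83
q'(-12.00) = -259.84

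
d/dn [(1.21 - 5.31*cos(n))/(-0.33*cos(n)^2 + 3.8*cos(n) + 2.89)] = (1.7523*cos(n)^2 - 0.7986*cos(n) + 19.9439)*sin(n)/(0.1089*cos(n)^4 - 2.508*cos(n)^3 + 12.5326*cos(n)^2 + 21.964*cos(n) + 8.3521)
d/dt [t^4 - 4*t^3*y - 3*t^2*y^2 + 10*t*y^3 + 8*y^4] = 4*t^3 - 12*t^2*y - 6*t*y^2 + 10*y^3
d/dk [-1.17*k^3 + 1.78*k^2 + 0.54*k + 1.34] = -3.51*k^2 + 3.56*k + 0.54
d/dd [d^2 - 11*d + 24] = 2*d - 11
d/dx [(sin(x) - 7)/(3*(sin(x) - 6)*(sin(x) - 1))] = (14*sin(x) + cos(x)^2 - 44)*cos(x)/(3*(sin(x) - 6)^2*(sin(x) - 1)^2)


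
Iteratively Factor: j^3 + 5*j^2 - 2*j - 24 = (j + 4)*(j^2 + j - 6) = (j - 2)*(j + 4)*(j + 3)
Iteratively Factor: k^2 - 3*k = (k)*(k - 3)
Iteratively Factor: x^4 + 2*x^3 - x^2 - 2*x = (x - 1)*(x^3 + 3*x^2 + 2*x) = (x - 1)*(x + 2)*(x^2 + x) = x*(x - 1)*(x + 2)*(x + 1)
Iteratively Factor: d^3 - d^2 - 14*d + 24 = (d - 3)*(d^2 + 2*d - 8) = (d - 3)*(d + 4)*(d - 2)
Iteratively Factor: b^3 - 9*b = (b)*(b^2 - 9) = b*(b + 3)*(b - 3)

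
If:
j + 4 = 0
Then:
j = -4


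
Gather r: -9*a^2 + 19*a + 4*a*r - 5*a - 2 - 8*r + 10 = -9*a^2 + 14*a + r*(4*a - 8) + 8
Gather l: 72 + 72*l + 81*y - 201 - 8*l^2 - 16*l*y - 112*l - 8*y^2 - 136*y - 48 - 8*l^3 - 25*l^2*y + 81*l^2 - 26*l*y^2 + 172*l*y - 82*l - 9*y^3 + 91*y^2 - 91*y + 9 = -8*l^3 + l^2*(73 - 25*y) + l*(-26*y^2 + 156*y - 122) - 9*y^3 + 83*y^2 - 146*y - 168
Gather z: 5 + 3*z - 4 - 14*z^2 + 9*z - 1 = -14*z^2 + 12*z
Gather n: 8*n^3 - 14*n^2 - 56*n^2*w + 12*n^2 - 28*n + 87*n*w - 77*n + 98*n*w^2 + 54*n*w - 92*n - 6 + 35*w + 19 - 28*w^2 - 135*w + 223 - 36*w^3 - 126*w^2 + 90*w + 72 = 8*n^3 + n^2*(-56*w - 2) + n*(98*w^2 + 141*w - 197) - 36*w^3 - 154*w^2 - 10*w + 308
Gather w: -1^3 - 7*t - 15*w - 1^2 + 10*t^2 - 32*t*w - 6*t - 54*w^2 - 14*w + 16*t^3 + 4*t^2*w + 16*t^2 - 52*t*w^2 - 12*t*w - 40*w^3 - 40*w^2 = 16*t^3 + 26*t^2 - 13*t - 40*w^3 + w^2*(-52*t - 94) + w*(4*t^2 - 44*t - 29) - 2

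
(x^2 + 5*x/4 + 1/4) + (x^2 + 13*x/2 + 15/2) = 2*x^2 + 31*x/4 + 31/4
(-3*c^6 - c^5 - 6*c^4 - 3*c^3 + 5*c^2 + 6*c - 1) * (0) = 0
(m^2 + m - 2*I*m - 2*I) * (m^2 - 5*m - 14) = m^4 - 4*m^3 - 2*I*m^3 - 19*m^2 + 8*I*m^2 - 14*m + 38*I*m + 28*I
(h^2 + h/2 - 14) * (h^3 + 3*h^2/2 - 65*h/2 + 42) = h^5 + 2*h^4 - 183*h^3/4 + 19*h^2/4 + 476*h - 588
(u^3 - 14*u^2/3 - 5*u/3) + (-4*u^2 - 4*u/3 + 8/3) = u^3 - 26*u^2/3 - 3*u + 8/3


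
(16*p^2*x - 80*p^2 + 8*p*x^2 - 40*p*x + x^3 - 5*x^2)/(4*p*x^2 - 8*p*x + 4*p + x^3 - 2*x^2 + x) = (4*p*x - 20*p + x^2 - 5*x)/(x^2 - 2*x + 1)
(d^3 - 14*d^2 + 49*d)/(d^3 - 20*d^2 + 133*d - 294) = d/(d - 6)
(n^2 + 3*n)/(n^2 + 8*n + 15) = n/(n + 5)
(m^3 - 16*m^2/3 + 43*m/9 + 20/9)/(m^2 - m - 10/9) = (3*m^2 - 11*m - 4)/(3*m + 2)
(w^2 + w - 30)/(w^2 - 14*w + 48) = (w^2 + w - 30)/(w^2 - 14*w + 48)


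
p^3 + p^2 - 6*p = p*(p - 2)*(p + 3)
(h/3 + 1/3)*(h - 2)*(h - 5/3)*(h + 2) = h^4/3 - 2*h^3/9 - 17*h^2/9 + 8*h/9 + 20/9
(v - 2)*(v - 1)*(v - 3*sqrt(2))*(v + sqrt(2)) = v^4 - 3*v^3 - 2*sqrt(2)*v^3 - 4*v^2 + 6*sqrt(2)*v^2 - 4*sqrt(2)*v + 18*v - 12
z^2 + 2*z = z*(z + 2)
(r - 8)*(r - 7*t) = r^2 - 7*r*t - 8*r + 56*t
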